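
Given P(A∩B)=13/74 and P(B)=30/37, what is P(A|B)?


P(A|B) = P(A∩B)/P(B) = (13/74)/(60/74) = 13/60

13/60


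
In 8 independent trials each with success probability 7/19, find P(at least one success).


P(at least one) = 1 - P(none)
P(none) = (1 - 7/19)^8 = (12/19)^8 = 429981696/16983563041
P(at least one) = 1 - 429981696/16983563041 = 16553581345/16983563041

16553581345/16983563041


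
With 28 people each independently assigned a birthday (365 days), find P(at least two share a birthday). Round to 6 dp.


P(all different) = prod((365-i)/365 for i=0..27) = 0.345539
P(at least one match) = 1 - 0.345539 = 0.654461

0.654461


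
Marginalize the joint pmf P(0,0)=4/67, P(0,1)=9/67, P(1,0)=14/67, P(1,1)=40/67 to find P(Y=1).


P(Y=1) = P(0,1)+P(1,1) = 9/67 + 40/67 = 49/67

49/67


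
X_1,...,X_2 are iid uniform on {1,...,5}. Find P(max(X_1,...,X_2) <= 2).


P(max <= 2) = P(all X_i <= 2) = (P(X_1 <= 2))^2
= (2/5)^2 = 4/25

4/25


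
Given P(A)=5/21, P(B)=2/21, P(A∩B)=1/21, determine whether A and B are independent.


P(A)*P(B) = 5/21*2/21 = 10/441
P(A∩B) = 1/21 != 10/441, so not independent

No, A and B are not independent


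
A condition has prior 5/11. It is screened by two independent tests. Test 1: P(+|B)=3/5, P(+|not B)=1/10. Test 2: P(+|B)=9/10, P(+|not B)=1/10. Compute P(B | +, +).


After test 1: P(+) = 3/5*5/11 + 1/10*6/11 = 18/55
P(B|+) = (3/11)/(18/55) = 5/6
After test 2 (use post1 as new prior): P(+) = 9/10*5/6 + 1/10*1/6 = 23/30
P(B|+,+) = (3/4)/(23/30) = 45/46

45/46


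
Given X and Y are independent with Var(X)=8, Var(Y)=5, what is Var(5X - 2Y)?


Independence => Cov(X,Y)=0
Var(5X - 2Y) = 5^2*Var(X) + (-2)^2*Var(Y)
= 25*8 + 4*5 = 220

220


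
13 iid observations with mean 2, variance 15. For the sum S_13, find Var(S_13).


By independence, Var(S_n) = n*Var(X_1) = 13*15 = 195

195


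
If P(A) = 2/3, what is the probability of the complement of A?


P(A') = 1 - P(A) = 1 - 2/3 = 1/3

1/3


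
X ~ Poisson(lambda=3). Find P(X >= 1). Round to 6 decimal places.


P(X>=1) = 1 - P(X<=0) = 1 - (e^(-3)*3^0/0!)
≈ 1 - 0.0497870684 = 0.9502129316
≈ 0.950213

0.950213


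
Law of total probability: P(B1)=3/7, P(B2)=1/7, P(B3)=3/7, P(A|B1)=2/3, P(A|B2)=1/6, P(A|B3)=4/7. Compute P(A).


P(A) = P(A|B1)P(B1) + P(A|B2)P(B2) + P(A|B3)P(B3)
= 2/3*3/7 + 1/6*1/7 + 4/7*3/7
= 2/7 + 1/42 + 12/49 = 163/294

163/294


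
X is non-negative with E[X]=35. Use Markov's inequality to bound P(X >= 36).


Markov: P(X >= a) <= E[X]/a
P(X >= 36) <= 35/36

35/36


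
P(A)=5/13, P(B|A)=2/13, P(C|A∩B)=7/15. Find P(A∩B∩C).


P(A∩B∩C) = P(A) * P(B|A) * P(C|A∩B)
= 5/13 * 2/13 * 7/15
= 10/169 * 7/15 = 14/507

14/507


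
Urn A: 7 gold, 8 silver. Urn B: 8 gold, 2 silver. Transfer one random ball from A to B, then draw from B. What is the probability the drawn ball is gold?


P(transfer gold) = 7/15; P(transfer silver) = 8/15
If gold transferred: Urn II has 9 gold of 11, so P(gold|gold moved) = 9/11
If silver transferred: Urn II has 8 gold of 11, so P(gold|silver moved) = 8/11
By total probability: P(gold) = 7/15*9/11 + 8/15*8/11 = 127/165

127/165


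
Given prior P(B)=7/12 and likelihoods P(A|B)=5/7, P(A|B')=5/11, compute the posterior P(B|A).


P(A) = P(A|B)P(B) + P(A|B')P(B') = 5/7*7/12 + 5/11*5/12 = 20/33
P(B|A) = P(A|B)P(B)/P(A) = (5/12)/(20/33) = 11/16

11/16


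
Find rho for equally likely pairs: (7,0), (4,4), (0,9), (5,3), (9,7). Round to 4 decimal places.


Cov(X,Y) = -4.2000, Var(X) = 9.2000, Var(Y) = 9.8400
rho = Cov/(sqrt(VarX)*sqrt(VarY)) = -0.4414

-0.4414


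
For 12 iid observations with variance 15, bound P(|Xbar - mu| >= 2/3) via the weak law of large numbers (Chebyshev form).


Var(Xbar) = Var(X)/n = 15/12
Chebyshev: P(|Xbar-mu| >= 2/3) <= Var(Xbar)/(2/3)^2 = (5/4)/(4/9) = 45/16
Bound exceeds 1, so trivial bound: 1

1


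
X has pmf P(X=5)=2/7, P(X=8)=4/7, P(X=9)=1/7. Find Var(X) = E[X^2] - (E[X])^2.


E[X] = 51/7, E[X^2] = 387/7
Var(X) = E[X^2] - (E[X])^2 = 387/7 - (51/7)^2 = 108/49

108/49


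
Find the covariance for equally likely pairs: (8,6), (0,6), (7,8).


E[X]=5, E[Y]=20/3, E[XY]=104/3
Cov(X,Y) = E[XY] - E[X]E[Y] = 104/3 - 5*20/3 = 4/3

4/3


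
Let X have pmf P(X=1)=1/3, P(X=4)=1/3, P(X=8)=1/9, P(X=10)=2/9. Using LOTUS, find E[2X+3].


E[2X+3] = sum(g(x)*P(x))
= 5*1/3 + 11*1/3 + 19*1/9 + 23*2/9
= 113/9

113/9


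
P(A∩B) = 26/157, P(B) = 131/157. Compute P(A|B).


P(A|B) = P(A∩B)/P(B) = (26/157)/(131/157) = 26/131

26/131


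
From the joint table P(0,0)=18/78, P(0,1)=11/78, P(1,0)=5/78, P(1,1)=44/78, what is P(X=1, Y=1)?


Read from table: P(X=1, Y=1) = 44/78 = 22/39

22/39


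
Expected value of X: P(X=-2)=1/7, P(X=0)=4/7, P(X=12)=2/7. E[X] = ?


E[X] = sum(x * P(x))
= -2*1/7 + 0*4/7 + 12*2/7
= 22/7

22/7


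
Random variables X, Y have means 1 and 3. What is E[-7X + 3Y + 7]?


E[-7X + 3Y + 7] = -7*E[X] + 3*E[Y] + 7
= (-7)*(1) + (3)*(3) + (7)
= -7 + 9 + 7 = 9

9


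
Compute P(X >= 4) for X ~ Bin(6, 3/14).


P(X>=4) = P(X=4) + P(X=5) + P(X=6)
= 147015/7529536 + 8019/3764768 + 729/7529536
= 81891/3764768

81891/3764768


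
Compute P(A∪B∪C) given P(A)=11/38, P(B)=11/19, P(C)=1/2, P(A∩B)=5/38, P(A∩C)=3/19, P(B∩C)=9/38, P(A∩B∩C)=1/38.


P(A∪B∪C) = P(A)+P(B)+P(C) - P(AB)-P(AC)-P(BC) + P(ABC)
= 11/38+11/19+1/2 - 5/38-3/19-9/38 + 1/38
= 33/38

33/38


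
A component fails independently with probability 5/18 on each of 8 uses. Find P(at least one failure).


P(at least one) = 1 - P(none)
P(none) = (1 - 5/18)^8 = (13/18)^8 = 815730721/11019960576
P(at least one) = 1 - 815730721/11019960576 = 10204229855/11019960576

10204229855/11019960576


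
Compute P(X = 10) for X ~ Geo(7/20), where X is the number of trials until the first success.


P(X=10) = (1-p)^9 * p = (13/20)^9 * 7/20
= 10604499373/512000000000 * 7/20 = 74231495611/10240000000000

74231495611/10240000000000


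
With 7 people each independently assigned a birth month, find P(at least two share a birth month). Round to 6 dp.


P(all different) = prod((12-i)/12 for i=0..6) = 0.111400
P(at least one match) = 1 - 0.111400 = 0.888600

0.888600


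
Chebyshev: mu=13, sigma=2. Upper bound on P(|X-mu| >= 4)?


k = 4/2 = 2
Chebyshev: P(|X-mu| >= k*sigma) <= 1/k^2 = 1/2^2 = 1/4

1/4


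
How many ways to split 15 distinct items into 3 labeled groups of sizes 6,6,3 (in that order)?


15! = 1307674368000
Denominator: 6!=720 * 6!=720 * 3!=6
Coefficient = 1307674368000 / 3110400 = 420420

420420


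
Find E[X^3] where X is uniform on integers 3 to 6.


E[X^3] = (1/4) * sum(x^3 for x=3..6)
= 432/4 = 108

108


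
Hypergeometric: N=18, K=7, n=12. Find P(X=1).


P(X=1) = C(7,1)*C(11,11) / C(18,12)
= 7*1 / 18564
= 7/18564 = 1/2652

1/2652


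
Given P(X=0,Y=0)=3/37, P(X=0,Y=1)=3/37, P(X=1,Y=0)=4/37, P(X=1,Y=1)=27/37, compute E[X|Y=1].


P(Y=1) = 30/37
E[X|Y=1] = (0*3 + 1*27)/30 = 27/30 = 9/10

9/10


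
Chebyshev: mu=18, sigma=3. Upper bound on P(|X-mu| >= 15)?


k = 15/3 = 5
Chebyshev: P(|X-mu| >= k*sigma) <= 1/k^2 = 1/5^2 = 1/25

1/25


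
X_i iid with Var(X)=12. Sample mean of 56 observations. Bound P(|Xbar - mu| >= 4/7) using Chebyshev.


Var(Xbar) = Var(X)/n = 12/56
Chebyshev: P(|Xbar-mu| >= 4/7) <= Var(Xbar)/(4/7)^2 = (3/14)/(16/49) = 21/32

21/32


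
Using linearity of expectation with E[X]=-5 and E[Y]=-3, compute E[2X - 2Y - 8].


E[2X - 2Y - 8] = 2*E[X] - 2*E[Y] - 8
= (2)*(-5) + (-2)*(-3) + (-8)
= -10 + 6 - 8 = -12

-12


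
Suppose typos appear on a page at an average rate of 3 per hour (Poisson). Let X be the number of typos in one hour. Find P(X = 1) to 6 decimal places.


P(X=1) = e^(-3) * 3^1 / 1!
≈ 0.04978706837 * 3 / 1
≈ 0.149361

0.149361


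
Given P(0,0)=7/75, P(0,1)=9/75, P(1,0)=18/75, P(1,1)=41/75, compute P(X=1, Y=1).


Read from table: P(X=1, Y=1) = 41/75

41/75


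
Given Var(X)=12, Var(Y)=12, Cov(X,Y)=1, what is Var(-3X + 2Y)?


Var(-3X + 2Y) = (-3)^2*Var(X) + 2^2*Var(Y) + 2*(-3)*2*Cov(X,Y)
= 9*12 + 4*12 - 12*1
= 108 + 48 - 12 = 144

144


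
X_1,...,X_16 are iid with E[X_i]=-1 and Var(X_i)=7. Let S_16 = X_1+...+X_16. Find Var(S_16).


By independence, Var(S_n) = n*Var(X_1) = 16*7 = 112

112


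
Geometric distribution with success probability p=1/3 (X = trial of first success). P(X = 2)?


P(X=2) = (1-p)^1 * p = (2/3)^1 * 1/3
= 2/3 * 1/3 = 2/9

2/9


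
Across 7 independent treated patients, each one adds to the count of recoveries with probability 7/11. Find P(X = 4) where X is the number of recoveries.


P(X=4) = C(7,4) * p^4 * (1-p)^3
= 35 * 2401/14641 * 64/1331
= 5378240/19487171

5378240/19487171


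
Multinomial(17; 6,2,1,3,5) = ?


17! = 355687428096000
Denominator: 6!=720 * 2!=2 * 1!=1 * 3!=6 * 5!=120
Coefficient = 355687428096000 / 1036800 = 343062720

343062720


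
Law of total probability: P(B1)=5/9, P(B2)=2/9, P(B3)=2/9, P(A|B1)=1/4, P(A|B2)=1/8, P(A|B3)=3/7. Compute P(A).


P(A) = P(A|B1)P(B1) + P(A|B2)P(B2) + P(A|B3)P(B3)
= 1/4*5/9 + 1/8*2/9 + 3/7*2/9
= 5/36 + 1/36 + 2/21 = 11/42

11/42


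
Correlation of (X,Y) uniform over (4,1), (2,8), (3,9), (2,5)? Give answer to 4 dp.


Cov(X,Y) = -1.5625, Var(X) = 0.6875, Var(Y) = 9.6875
rho = Cov/(sqrt(VarX)*sqrt(VarY)) = -0.6054

-0.6054


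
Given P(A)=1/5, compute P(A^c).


P(A') = 1 - P(A) = 1 - 1/5 = 4/5

4/5


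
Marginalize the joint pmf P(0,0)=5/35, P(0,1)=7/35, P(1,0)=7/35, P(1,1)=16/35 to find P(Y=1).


P(Y=1) = P(0,1)+P(1,1) = 7/35 + 16/35 = 23/35

23/35


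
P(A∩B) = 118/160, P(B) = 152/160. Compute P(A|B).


P(A|B) = P(A∩B)/P(B) = (118/160)/(152/160) = 118/152 = 59/76

59/76


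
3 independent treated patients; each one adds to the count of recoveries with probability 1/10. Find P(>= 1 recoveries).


P(at least one) = 1 - P(none)
P(none) = (1 - 1/10)^3 = (9/10)^3 = 729/1000
P(at least one) = 1 - 729/1000 = 271/1000

271/1000


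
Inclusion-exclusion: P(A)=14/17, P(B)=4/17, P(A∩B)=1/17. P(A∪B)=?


P(A∪B) = P(A) + P(B) - P(A∩B)
= 14/17 + 4/17 - 1/17 = 1

1


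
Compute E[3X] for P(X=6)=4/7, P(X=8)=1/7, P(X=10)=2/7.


E[3X] = sum(g(x)*P(x))
= 18*4/7 + 24*1/7 + 30*2/7
= 156/7

156/7


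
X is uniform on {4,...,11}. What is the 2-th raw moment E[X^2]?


E[X^2] = (1/8) * sum(x^2 for x=4..11)
= 492/8 = 123/2

123/2


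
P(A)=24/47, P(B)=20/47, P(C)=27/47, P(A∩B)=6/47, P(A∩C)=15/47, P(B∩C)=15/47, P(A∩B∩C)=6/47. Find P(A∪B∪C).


P(A∪B∪C) = P(A)+P(B)+P(C) - P(AB)-P(AC)-P(BC) + P(ABC)
= 24/47+20/47+27/47 - 6/47-15/47-15/47 + 6/47
= 41/47

41/47


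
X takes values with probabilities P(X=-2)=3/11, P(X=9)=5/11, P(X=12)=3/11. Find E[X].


E[X] = sum(x * P(x))
= -2*3/11 + 9*5/11 + 12*3/11
= 75/11

75/11


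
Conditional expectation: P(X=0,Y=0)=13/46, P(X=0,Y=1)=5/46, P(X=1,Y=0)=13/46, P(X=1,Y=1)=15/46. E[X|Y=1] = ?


P(Y=1) = 20/46
E[X|Y=1] = (0*5 + 1*15)/20 = 15/20 = 3/4

3/4


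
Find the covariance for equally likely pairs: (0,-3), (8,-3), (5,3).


E[X]=13/3, E[Y]=-1, E[XY]=-3
Cov(X,Y) = E[XY] - E[X]E[Y] = -3 - 13/3*-1 = 4/3

4/3


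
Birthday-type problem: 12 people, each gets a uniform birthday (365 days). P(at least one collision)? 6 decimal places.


P(all different) = prod((365-i)/365 for i=0..11) = 0.832975
P(at least one match) = 1 - 0.832975 = 0.167025

0.167025


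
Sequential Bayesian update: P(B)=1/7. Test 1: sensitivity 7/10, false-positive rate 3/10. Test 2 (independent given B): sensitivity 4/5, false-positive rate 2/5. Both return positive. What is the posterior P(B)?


After test 1: P(+) = 7/10*1/7 + 3/10*6/7 = 5/14
P(B|+) = (1/10)/(5/14) = 7/25
After test 2 (use post1 as new prior): P(+) = 4/5*7/25 + 2/5*18/25 = 64/125
P(B|+,+) = (28/125)/(64/125) = 7/16

7/16


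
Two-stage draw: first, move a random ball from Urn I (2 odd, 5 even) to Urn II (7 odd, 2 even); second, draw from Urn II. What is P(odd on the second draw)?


P(transfer odd) = 2/7; P(transfer even) = 5/7
If odd transferred: Urn II has 8 odd of 10, so P(odd|odd moved) = 4/5
If even transferred: Urn II has 7 odd of 10, so P(odd|even moved) = 7/10
By total probability: P(odd) = 2/7*4/5 + 5/7*7/10 = 51/70

51/70


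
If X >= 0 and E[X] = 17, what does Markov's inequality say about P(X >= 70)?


Markov: P(X >= a) <= E[X]/a
P(X >= 70) <= 17/70

17/70


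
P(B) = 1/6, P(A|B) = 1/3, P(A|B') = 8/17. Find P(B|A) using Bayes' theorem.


P(A) = P(A|B)P(B) + P(A|B')P(B') = 1/3*1/6 + 8/17*5/6 = 137/306
P(B|A) = P(A|B)P(B)/P(A) = (1/18)/(137/306) = 17/137

17/137


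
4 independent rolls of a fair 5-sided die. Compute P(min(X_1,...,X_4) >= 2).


P(min >= 2) = P(all X_i >= 2) = (P(X_1 >= 2))^4
= (4/5)^4 = 256/625

256/625


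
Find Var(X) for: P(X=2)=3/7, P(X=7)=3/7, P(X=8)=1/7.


E[X] = 5, E[X^2] = 223/7
Var(X) = E[X^2] - (E[X])^2 = 223/7 - (5)^2 = 48/7

48/7


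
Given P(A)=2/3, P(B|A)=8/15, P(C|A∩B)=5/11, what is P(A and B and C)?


P(A∩B∩C) = P(A) * P(B|A) * P(C|A∩B)
= 2/3 * 8/15 * 5/11
= 16/45 * 5/11 = 16/99

16/99


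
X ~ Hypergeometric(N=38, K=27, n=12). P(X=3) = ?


P(X=3) = C(27,3)*C(11,9) / C(38,12)
= 2925*55 / 2707475148
= 160875/2707475148 = 17875/300830572

17875/300830572


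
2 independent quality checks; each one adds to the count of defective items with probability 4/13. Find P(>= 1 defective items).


P(at least one) = 1 - P(none)
P(none) = (1 - 4/13)^2 = (9/13)^2 = 81/169
P(at least one) = 1 - 81/169 = 88/169

88/169


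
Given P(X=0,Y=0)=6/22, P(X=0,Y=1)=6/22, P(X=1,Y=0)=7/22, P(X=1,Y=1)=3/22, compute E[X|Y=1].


P(Y=1) = 9/22
E[X|Y=1] = (0*6 + 1*3)/9 = 3/9 = 1/3

1/3


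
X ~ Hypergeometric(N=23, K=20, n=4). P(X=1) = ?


P(X=1) = C(20,1)*C(3,3) / C(23,4)
= 20*1 / 8855
= 20/8855 = 4/1771

4/1771


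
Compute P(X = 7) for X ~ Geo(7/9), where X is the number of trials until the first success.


P(X=7) = (1-p)^6 * p = (2/9)^6 * 7/9
= 64/531441 * 7/9 = 448/4782969

448/4782969


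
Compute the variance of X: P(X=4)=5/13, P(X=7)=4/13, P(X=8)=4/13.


E[X] = 80/13, E[X^2] = 532/13
Var(X) = E[X^2] - (E[X])^2 = 532/13 - (80/13)^2 = 516/169

516/169


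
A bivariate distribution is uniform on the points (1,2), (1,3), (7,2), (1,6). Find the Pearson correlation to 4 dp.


Cov(X,Y) = -1.8750, Var(X) = 6.7500, Var(Y) = 2.6875
rho = Cov/(sqrt(VarX)*sqrt(VarY)) = -0.4402

-0.4402


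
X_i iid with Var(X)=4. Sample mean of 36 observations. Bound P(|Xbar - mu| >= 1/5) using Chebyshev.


Var(Xbar) = Var(X)/n = 4/36
Chebyshev: P(|Xbar-mu| >= 1/5) <= Var(Xbar)/(1/5)^2 = (1/9)/(1/25) = 25/9
Bound exceeds 1, so trivial bound: 1

1


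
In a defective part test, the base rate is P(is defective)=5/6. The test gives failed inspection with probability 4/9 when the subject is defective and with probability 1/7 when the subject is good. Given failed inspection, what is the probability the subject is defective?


P(A) = P(A|B)P(B) + P(A|B')P(B') = 4/9*5/6 + 1/7*1/6 = 149/378
P(B|A) = P(A|B)P(B)/P(A) = (10/27)/(149/378) = 140/149

140/149


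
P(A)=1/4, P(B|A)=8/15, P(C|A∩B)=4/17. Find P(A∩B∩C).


P(A∩B∩C) = P(A) * P(B|A) * P(C|A∩B)
= 1/4 * 8/15 * 4/17
= 2/15 * 4/17 = 8/255

8/255


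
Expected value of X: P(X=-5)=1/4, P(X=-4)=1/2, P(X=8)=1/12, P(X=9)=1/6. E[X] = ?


E[X] = sum(x * P(x))
= -5*1/4 - 4*1/2 + 8*1/12 + 9*1/6
= -13/12

-13/12


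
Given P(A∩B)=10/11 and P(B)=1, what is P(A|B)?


P(A|B) = P(A∩B)/P(B) = (140/154)/(154/154) = 140/154 = 10/11

10/11


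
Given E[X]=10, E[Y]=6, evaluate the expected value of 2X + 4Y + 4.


E[2X + 4Y + 4] = 2*E[X] + 4*E[Y] + 4
= (2)*(10) + (4)*(6) + (4)
= 20 + 24 + 4 = 48

48


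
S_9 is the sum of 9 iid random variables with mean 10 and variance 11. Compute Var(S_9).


By independence, Var(S_n) = n*Var(X_1) = 9*11 = 99

99


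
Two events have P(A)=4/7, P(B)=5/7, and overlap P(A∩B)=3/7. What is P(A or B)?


P(A∪B) = P(A) + P(B) - P(A∩B)
= 4/7 + 5/7 - 3/7 = 6/7

6/7


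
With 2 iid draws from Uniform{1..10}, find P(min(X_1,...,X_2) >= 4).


P(min >= 4) = P(all X_i >= 4) = (P(X_1 >= 4))^2
= (7/10)^2 = 49/100

49/100


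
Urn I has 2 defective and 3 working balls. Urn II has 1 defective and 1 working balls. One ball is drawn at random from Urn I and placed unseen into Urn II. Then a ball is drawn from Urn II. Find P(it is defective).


P(transfer defective) = 2/5; P(transfer working) = 3/5
If defective transferred: Urn II has 2 defective of 3, so P(defective|defective moved) = 2/3
If working transferred: Urn II has 1 defective of 3, so P(defective|working moved) = 1/3
By total probability: P(defective) = 2/5*2/3 + 3/5*1/3 = 7/15

7/15


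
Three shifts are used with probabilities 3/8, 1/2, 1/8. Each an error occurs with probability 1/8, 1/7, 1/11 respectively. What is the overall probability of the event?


P(A) = P(A|B1)P(B1) + P(A|B2)P(B2) + P(A|B3)P(B3)
= 1/8*3/8 + 1/7*1/2 + 1/11*1/8
= 3/64 + 1/14 + 1/88 = 639/4928

639/4928


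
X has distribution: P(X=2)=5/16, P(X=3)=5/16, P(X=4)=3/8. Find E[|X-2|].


E[|X-2|] = sum(g(x)*P(x))
= 0*5/16 + 1*5/16 + 2*3/8
= 17/16

17/16


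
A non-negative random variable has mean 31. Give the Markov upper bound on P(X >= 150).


Markov: P(X >= a) <= E[X]/a
P(X >= 150) <= 31/150

31/150


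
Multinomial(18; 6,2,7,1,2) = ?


18! = 6402373705728000
Denominator: 6!=720 * 2!=2 * 7!=5040 * 1!=1 * 2!=2
Coefficient = 6402373705728000 / 14515200 = 441080640

441080640


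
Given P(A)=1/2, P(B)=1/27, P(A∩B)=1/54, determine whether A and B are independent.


P(A)*P(B) = 1/2*1/27 = 1/54
P(A∩B) = 1/54, which equals P(A)P(B), so independent

Yes, A and B are independent


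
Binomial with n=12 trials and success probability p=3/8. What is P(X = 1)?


P(X=1) = C(12,1) * p^1 * (1-p)^11
= 12 * 3/8 * 48828125/8589934592
= 439453125/17179869184

439453125/17179869184


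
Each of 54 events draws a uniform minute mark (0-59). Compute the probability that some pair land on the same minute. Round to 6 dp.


P(all different) = prod((60-i)/60 for i=0..53) = 0.000000
P(at least one match) = 1 - 0.000000 = 1.000000

1.000000


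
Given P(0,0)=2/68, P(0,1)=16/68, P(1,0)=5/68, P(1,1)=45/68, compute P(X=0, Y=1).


Read from table: P(X=0, Y=1) = 16/68 = 4/17

4/17


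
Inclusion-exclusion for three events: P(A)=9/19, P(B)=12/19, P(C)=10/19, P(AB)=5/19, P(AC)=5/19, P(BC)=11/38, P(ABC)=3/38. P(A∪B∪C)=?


P(A∪B∪C) = P(A)+P(B)+P(C) - P(AB)-P(AC)-P(BC) + P(ABC)
= 9/19+12/19+10/19 - 5/19-5/19-11/38 + 3/38
= 17/19

17/19


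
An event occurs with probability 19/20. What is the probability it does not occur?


P(A') = 1 - P(A) = 1 - 19/20 = 1/20

1/20


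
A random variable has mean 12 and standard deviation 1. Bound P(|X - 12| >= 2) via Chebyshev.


k = 2/1 = 2
Chebyshev: P(|X-mu| >= k*sigma) <= 1/k^2 = 1/2^2 = 1/4

1/4


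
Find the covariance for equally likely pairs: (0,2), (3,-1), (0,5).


E[X]=1, E[Y]=2, E[XY]=-1
Cov(X,Y) = E[XY] - E[X]E[Y] = -1 - 1*2 = -3

-3


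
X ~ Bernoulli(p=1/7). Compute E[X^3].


For Bernoulli: X in {0,1}
E[X^3] = 0^3*(1-1/7) + 1^3*1/7 = 1/7

1/7


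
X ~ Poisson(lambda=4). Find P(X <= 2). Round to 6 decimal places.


P(X<=2) = e^(-4)*4^0/0! + e^(-4)*4^1/1! + e^(-4)*4^2/2!
≈ 0.0183156389 + 0.0732625556 + 0.1465251111
= 0.2381033056
≈ 0.238103

0.238103


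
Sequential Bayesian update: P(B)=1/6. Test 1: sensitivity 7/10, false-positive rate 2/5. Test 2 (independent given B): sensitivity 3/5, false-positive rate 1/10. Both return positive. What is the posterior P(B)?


After test 1: P(+) = 7/10*1/6 + 2/5*5/6 = 9/20
P(B|+) = (7/60)/(9/20) = 7/27
After test 2 (use post1 as new prior): P(+) = 3/5*7/27 + 1/10*20/27 = 31/135
P(B|+,+) = (7/45)/(31/135) = 21/31

21/31


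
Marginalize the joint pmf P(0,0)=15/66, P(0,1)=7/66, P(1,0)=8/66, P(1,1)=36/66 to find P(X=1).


P(X=1) = P(1,0)+P(1,1) = 8/66 + 36/66 = 44/66 = 2/3

2/3


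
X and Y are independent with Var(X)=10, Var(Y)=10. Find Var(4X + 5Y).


Independence => Cov(X,Y)=0
Var(4X + 5Y) = 4^2*Var(X) + 5^2*Var(Y)
= 16*10 + 25*10 = 410

410


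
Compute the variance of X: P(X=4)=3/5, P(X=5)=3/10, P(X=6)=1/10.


E[X] = 9/2, E[X^2] = 207/10
Var(X) = E[X^2] - (E[X])^2 = 207/10 - (9/2)^2 = 9/20

9/20


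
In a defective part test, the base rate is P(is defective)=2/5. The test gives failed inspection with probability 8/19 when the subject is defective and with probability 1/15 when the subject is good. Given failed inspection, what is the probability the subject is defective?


P(A) = P(A|B)P(B) + P(A|B')P(B') = 8/19*2/5 + 1/15*3/5 = 99/475
P(B|A) = P(A|B)P(B)/P(A) = (16/95)/(99/475) = 80/99

80/99


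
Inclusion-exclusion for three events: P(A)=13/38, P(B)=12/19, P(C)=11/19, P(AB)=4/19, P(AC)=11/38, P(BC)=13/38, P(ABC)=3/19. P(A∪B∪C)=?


P(A∪B∪C) = P(A)+P(B)+P(C) - P(AB)-P(AC)-P(BC) + P(ABC)
= 13/38+12/19+11/19 - 4/19-11/38-13/38 + 3/19
= 33/38

33/38


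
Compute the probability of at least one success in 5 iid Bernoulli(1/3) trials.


P(at least one) = 1 - P(none)
P(none) = (1 - 1/3)^5 = (2/3)^5 = 32/243
P(at least one) = 1 - 32/243 = 211/243

211/243


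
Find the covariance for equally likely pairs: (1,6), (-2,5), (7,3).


E[X]=2, E[Y]=14/3, E[XY]=17/3
Cov(X,Y) = E[XY] - E[X]E[Y] = 17/3 - 2*14/3 = -11/3

-11/3


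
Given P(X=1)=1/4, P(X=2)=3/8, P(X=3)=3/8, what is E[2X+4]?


E[2X+4] = sum(g(x)*P(x))
= 6*1/4 + 8*3/8 + 10*3/8
= 33/4

33/4


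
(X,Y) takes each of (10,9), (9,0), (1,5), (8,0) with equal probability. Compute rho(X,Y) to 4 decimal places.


Cov(X,Y) = -0.7500, Var(X) = 12.5000, Var(Y) = 14.2500
rho = Cov/(sqrt(VarX)*sqrt(VarY)) = -0.0562

-0.0562


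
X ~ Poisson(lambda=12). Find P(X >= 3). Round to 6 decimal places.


P(X>=3) = 1 - P(X<=2) = 1 - (e^(-12)*12^0/0! + e^(-12)*12^1/1! + e^(-12)*12^2/2!)
≈ 1 - (0.0000061442 + 0.0000737305 + 0.0004423833)
= 1 - 0.0005222580 = 0.9994777420
≈ 0.999478

0.999478


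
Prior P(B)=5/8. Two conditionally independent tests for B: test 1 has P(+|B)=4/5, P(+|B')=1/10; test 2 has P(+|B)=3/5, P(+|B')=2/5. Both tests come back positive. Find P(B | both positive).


After test 1: P(+) = 4/5*5/8 + 1/10*3/8 = 43/80
P(B|+) = (1/2)/(43/80) = 40/43
After test 2 (use post1 as new prior): P(+) = 3/5*40/43 + 2/5*3/43 = 126/215
P(B|+,+) = (24/43)/(126/215) = 20/21

20/21


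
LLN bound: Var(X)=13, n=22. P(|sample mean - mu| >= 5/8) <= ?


Var(Xbar) = Var(X)/n = 13/22
Chebyshev: P(|Xbar-mu| >= 5/8) <= Var(Xbar)/(5/8)^2 = (13/22)/(25/64) = 416/275
Bound exceeds 1, so trivial bound: 1

1


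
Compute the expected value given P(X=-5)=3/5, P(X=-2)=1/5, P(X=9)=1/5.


E[X] = sum(x * P(x))
= -5*3/5 - 2*1/5 + 9*1/5
= -8/5

-8/5


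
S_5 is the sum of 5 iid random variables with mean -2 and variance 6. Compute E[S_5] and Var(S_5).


E[S_n] = n*mu = 5*-2 = -10
Var(S_n) = n*sigma^2 = 5*6 = 30

E[S_5]=-10, Var(S_5)=30


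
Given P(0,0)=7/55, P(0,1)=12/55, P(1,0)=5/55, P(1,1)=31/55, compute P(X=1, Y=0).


Read from table: P(X=1, Y=0) = 5/55 = 1/11

1/11


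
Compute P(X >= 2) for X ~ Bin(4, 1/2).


P(X>=2) = P(X=2) + P(X=3) + P(X=4)
= 3/8 + 1/4 + 1/16
= 11/16

11/16


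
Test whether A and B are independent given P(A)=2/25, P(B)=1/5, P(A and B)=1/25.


P(A)*P(B) = 2/25*1/5 = 2/125
P(A∩B) = 1/25 != 2/125, so not independent

No, A and B are not independent


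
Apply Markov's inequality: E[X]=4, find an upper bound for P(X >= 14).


Markov: P(X >= a) <= E[X]/a
P(X >= 14) <= 4/14 = 2/7

2/7


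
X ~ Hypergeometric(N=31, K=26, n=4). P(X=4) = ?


P(X=4) = C(26,4)*C(5,0) / C(31,4)
= 14950*1 / 31465
= 14950/31465 = 2990/6293

2990/6293


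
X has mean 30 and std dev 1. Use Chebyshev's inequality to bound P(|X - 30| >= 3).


k = 3/1 = 3
Chebyshev: P(|X-mu| >= k*sigma) <= 1/k^2 = 1/3^2 = 1/9

1/9


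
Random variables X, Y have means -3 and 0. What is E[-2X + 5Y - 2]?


E[-2X + 5Y - 2] = -2*E[X] + 5*E[Y] - 2
= (-2)*(-3) + (5)*(0) + (-2)
= 6 + 0 - 2 = 4

4


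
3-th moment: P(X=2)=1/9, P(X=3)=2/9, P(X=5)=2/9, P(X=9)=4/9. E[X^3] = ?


E[X^3] = sum(x^3 * P(x))
= 8*1/9 + 27*2/9 + 125*2/9 + 729*4/9
= 1076/3

1076/3


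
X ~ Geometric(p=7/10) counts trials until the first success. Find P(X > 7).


P(X > 7) = P(first 7 trials all fail) = (1-p)^7 = (3/10)^7 = 2187/10000000

2187/10000000


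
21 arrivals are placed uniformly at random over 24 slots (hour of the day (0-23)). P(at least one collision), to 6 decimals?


P(all different) = prod((24-i)/24 for i=0..20) = 0.000001
P(at least one match) = 1 - 0.000001 = 0.999999

0.999999


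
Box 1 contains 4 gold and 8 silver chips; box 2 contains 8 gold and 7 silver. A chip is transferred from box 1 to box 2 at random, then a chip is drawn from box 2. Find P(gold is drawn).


P(transfer gold) = 4/12 = 1/3; P(transfer silver) = 2/3
If gold transferred: Urn II has 9 gold of 16, so P(gold|gold moved) = 9/16
If silver transferred: Urn II has 8 gold of 16, so P(gold|silver moved) = 1/2
By total probability: P(gold) = 1/3*9/16 + 2/3*1/2 = 25/48

25/48


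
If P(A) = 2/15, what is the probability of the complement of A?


P(A') = 1 - P(A) = 1 - 2/15 = 13/15

13/15


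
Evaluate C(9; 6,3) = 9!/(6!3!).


9! = 362880
Denominator: 6!=720 * 3!=6
Coefficient = 362880 / 4320 = 84

84


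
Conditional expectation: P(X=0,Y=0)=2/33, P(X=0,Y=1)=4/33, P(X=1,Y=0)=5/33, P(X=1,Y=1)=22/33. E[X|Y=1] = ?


P(Y=1) = 26/33
E[X|Y=1] = (0*4 + 1*22)/26 = 22/26 = 11/13

11/13


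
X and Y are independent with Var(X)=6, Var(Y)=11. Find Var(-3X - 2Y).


Independence => Cov(X,Y)=0
Var(-3X - 2Y) = (-3)^2*Var(X) + (-2)^2*Var(Y)
= 9*6 + 4*11 = 98

98


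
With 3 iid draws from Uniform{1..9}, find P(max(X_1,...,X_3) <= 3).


P(max <= 3) = P(all X_i <= 3) = (P(X_1 <= 3))^3
= (3/9)^3 = (1/3)^3 = 1/27

1/27


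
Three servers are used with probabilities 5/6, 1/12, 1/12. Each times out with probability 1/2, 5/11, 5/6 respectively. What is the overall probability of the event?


P(A) = P(A|B1)P(B1) + P(A|B2)P(B2) + P(A|B3)P(B3)
= 1/2*5/6 + 5/11*1/12 + 5/6*1/12
= 5/12 + 5/132 + 5/72 = 415/792

415/792


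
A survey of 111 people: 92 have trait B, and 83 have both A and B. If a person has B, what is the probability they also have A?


P(A|B) = P(A∩B)/P(B) = (83/111)/(92/111) = 83/92

83/92


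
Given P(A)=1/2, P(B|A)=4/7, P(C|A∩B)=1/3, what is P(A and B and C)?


P(A∩B∩C) = P(A) * P(B|A) * P(C|A∩B)
= 1/2 * 4/7 * 1/3
= 2/7 * 1/3 = 2/21

2/21


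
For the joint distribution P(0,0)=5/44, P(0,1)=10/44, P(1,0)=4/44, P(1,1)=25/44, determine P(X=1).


P(X=1) = P(1,0)+P(1,1) = 4/44 + 25/44 = 29/44

29/44


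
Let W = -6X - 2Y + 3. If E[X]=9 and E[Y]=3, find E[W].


E[-6X - 2Y + 3] = -6*E[X] - 2*E[Y] + 3
= (-6)*(9) + (-2)*(3) + (3)
= -54 - 6 + 3 = -57

-57


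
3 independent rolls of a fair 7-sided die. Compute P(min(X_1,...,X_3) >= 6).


P(min >= 6) = P(all X_i >= 6) = (P(X_1 >= 6))^3
= (2/7)^3 = 8/343

8/343


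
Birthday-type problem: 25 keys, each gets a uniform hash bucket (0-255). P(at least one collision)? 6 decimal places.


P(all different) = prod((256-i)/256 for i=0..24) = 0.297853
P(at least one match) = 1 - 0.297853 = 0.702147

0.702147


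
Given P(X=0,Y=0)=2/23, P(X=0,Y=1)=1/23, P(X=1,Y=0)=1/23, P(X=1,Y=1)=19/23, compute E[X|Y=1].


P(Y=1) = 20/23
E[X|Y=1] = (0*1 + 1*19)/20 = 19/20

19/20


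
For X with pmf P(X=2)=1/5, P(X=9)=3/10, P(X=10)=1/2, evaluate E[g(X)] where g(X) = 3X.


E[3X] = sum(g(x)*P(x))
= 6*1/5 + 27*3/10 + 30*1/2
= 243/10

243/10


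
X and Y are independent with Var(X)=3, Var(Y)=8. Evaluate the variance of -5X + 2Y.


Independence => Cov(X,Y)=0
Var(-5X + 2Y) = (-5)^2*Var(X) + 2^2*Var(Y)
= 25*3 + 4*8 = 107

107


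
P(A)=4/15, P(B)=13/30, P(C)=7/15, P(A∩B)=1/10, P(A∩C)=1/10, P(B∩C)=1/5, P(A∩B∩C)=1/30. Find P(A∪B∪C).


P(A∪B∪C) = P(A)+P(B)+P(C) - P(AB)-P(AC)-P(BC) + P(ABC)
= 4/15+13/30+7/15 - 1/10-1/10-1/5 + 1/30
= 4/5

4/5


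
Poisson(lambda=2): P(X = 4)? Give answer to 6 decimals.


P(X=4) = e^(-2) * 2^4 / 4!
≈ 0.1353352832 * 16 / 24
≈ 0.090224

0.090224


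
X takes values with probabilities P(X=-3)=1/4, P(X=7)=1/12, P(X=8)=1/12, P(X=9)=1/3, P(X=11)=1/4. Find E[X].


E[X] = sum(x * P(x))
= -3*1/4 + 7*1/12 + 8*1/12 + 9*1/3 + 11*1/4
= 25/4

25/4


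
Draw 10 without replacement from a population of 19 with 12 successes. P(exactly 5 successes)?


P(X=5) = C(12,5)*C(7,5) / C(19,10)
= 792*21 / 92378
= 16632/92378 = 756/4199

756/4199


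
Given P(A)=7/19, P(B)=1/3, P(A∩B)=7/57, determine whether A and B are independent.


P(A)*P(B) = 7/19*1/3 = 7/57
P(A∩B) = 7/57, which equals P(A)P(B), so independent

Yes, A and B are independent


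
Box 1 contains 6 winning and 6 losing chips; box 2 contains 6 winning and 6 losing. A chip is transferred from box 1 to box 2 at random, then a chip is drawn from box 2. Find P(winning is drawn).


P(transfer winning) = 6/12 = 1/2; P(transfer losing) = 1/2
If winning transferred: Urn II has 7 winning of 13, so P(winning|winning moved) = 7/13
If losing transferred: Urn II has 6 winning of 13, so P(winning|losing moved) = 6/13
By total probability: P(winning) = 1/2*7/13 + 1/2*6/13 = 1/2

1/2


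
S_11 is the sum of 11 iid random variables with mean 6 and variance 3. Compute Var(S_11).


By independence, Var(S_n) = n*Var(X_1) = 11*3 = 33

33


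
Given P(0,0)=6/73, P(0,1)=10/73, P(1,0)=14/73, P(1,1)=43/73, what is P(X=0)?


P(X=0) = P(0,0)+P(0,1) = 6/73 + 10/73 = 16/73

16/73


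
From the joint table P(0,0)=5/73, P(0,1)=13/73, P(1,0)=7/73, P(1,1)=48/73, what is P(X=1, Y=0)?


Read from table: P(X=1, Y=0) = 7/73

7/73


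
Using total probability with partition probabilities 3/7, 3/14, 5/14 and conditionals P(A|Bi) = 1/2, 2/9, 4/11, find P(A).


P(A) = P(A|B1)P(B1) + P(A|B2)P(B2) + P(A|B3)P(B3)
= 1/2*3/7 + 2/9*3/14 + 4/11*5/14
= 3/14 + 1/21 + 10/77 = 181/462

181/462


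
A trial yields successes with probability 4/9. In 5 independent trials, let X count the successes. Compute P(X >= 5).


P(X>=5) = P(X=5)
= 1024/59049
= 1024/59049

1024/59049


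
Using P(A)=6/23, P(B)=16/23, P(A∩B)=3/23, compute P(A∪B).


P(A∪B) = P(A) + P(B) - P(A∩B)
= 6/23 + 16/23 - 3/23 = 19/23

19/23


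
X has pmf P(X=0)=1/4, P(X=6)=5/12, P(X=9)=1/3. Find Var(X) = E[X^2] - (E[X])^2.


E[X] = 11/2, E[X^2] = 42
Var(X) = E[X^2] - (E[X])^2 = 42 - (11/2)^2 = 47/4

47/4


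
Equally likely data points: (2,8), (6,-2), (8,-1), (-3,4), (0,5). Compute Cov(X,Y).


E[X]=13/5, E[Y]=14/5, E[XY]=-16/5
Cov(X,Y) = E[XY] - E[X]E[Y] = -16/5 - 13/5*14/5 = -262/25

-262/25


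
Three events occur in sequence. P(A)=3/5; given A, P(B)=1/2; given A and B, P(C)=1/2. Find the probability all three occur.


P(A∩B∩C) = P(A) * P(B|A) * P(C|A∩B)
= 3/5 * 1/2 * 1/2
= 3/10 * 1/2 = 3/20

3/20


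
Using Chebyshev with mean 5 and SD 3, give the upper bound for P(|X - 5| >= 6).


k = 6/3 = 2
Chebyshev: P(|X-mu| >= k*sigma) <= 1/k^2 = 1/2^2 = 1/4

1/4


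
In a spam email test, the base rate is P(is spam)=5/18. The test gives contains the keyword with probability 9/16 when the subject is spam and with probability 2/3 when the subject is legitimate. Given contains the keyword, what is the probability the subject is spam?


P(A) = P(A|B)P(B) + P(A|B')P(B') = 9/16*5/18 + 2/3*13/18 = 551/864
P(B|A) = P(A|B)P(B)/P(A) = (5/32)/(551/864) = 135/551

135/551


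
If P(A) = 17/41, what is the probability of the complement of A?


P(A') = 1 - P(A) = 1 - 17/41 = 24/41

24/41


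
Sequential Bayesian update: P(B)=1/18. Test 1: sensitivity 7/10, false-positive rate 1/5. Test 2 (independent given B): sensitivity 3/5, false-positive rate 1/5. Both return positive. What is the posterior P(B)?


After test 1: P(+) = 7/10*1/18 + 1/5*17/18 = 41/180
P(B|+) = (7/180)/(41/180) = 7/41
After test 2 (use post1 as new prior): P(+) = 3/5*7/41 + 1/5*34/41 = 11/41
P(B|+,+) = (21/205)/(11/41) = 21/55

21/55


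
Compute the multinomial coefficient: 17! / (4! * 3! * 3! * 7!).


17! = 355687428096000
Denominator: 4!=24 * 3!=6 * 3!=6 * 7!=5040
Coefficient = 355687428096000 / 4354560 = 81681600

81681600


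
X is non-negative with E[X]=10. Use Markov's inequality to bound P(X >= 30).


Markov: P(X >= a) <= E[X]/a
P(X >= 30) <= 10/30 = 1/3

1/3


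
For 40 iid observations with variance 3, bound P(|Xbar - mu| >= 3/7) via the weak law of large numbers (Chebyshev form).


Var(Xbar) = Var(X)/n = 3/40
Chebyshev: P(|Xbar-mu| >= 3/7) <= Var(Xbar)/(3/7)^2 = (3/40)/(9/49) = 49/120

49/120


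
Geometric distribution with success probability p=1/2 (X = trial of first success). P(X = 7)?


P(X=7) = (1-p)^6 * p = (1/2)^6 * 1/2
= 1/64 * 1/2 = 1/128

1/128


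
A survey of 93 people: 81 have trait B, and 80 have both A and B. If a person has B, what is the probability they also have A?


P(A|B) = P(A∩B)/P(B) = (80/93)/(81/93) = 80/81

80/81


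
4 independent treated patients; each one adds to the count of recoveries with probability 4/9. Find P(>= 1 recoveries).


P(at least one) = 1 - P(none)
P(none) = (1 - 4/9)^4 = (5/9)^4 = 625/6561
P(at least one) = 1 - 625/6561 = 5936/6561

5936/6561


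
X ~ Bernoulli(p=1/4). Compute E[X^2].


For Bernoulli: X in {0,1}
E[X^2] = 0^2*(1-1/4) + 1^2*1/4 = 1/4

1/4


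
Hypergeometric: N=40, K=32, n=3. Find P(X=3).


P(X=3) = C(32,3)*C(8,0) / C(40,3)
= 4960*1 / 9880
= 4960/9880 = 124/247

124/247


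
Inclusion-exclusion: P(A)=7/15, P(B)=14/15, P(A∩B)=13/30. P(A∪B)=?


P(A∪B) = P(A) + P(B) - P(A∩B)
= 7/15 + 14/15 - 13/30 = 29/30

29/30


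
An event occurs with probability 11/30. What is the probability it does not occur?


P(A') = 1 - P(A) = 1 - 11/30 = 19/30

19/30


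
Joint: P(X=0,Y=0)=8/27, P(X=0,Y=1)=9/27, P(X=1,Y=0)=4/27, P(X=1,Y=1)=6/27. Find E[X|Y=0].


P(Y=0) = 12/27
E[X|Y=0] = (0*8 + 1*4)/12 = 4/12 = 1/3

1/3


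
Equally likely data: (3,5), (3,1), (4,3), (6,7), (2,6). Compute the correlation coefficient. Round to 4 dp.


Cov(X,Y) = 0.9600, Var(X) = 1.8400, Var(Y) = 4.6400
rho = Cov/(sqrt(VarX)*sqrt(VarY)) = 0.3286

0.3286


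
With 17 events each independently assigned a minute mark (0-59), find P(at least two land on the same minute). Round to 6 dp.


P(all different) = prod((60-i)/60 for i=0..16) = 0.081369
P(at least one match) = 1 - 0.081369 = 0.918631

0.918631


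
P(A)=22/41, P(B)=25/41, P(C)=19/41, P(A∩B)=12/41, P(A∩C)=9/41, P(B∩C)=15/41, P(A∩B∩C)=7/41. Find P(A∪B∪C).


P(A∪B∪C) = P(A)+P(B)+P(C) - P(AB)-P(AC)-P(BC) + P(ABC)
= 22/41+25/41+19/41 - 12/41-9/41-15/41 + 7/41
= 37/41

37/41


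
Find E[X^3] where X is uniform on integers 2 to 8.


E[X^3] = (1/7) * sum(x^3 for x=2..8)
= 1295/7 = 185

185


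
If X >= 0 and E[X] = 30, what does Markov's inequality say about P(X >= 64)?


Markov: P(X >= a) <= E[X]/a
P(X >= 64) <= 30/64 = 15/32

15/32


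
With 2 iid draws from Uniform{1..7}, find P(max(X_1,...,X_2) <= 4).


P(max <= 4) = P(all X_i <= 4) = (P(X_1 <= 4))^2
= (4/7)^2 = 16/49

16/49


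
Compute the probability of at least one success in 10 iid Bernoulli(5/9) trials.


P(at least one) = 1 - P(none)
P(none) = (1 - 5/9)^10 = (4/9)^10 = 1048576/3486784401
P(at least one) = 1 - 1048576/3486784401 = 3485735825/3486784401

3485735825/3486784401


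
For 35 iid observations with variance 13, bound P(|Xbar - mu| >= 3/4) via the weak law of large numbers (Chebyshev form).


Var(Xbar) = Var(X)/n = 13/35
Chebyshev: P(|Xbar-mu| >= 3/4) <= Var(Xbar)/(3/4)^2 = (13/35)/(9/16) = 208/315

208/315


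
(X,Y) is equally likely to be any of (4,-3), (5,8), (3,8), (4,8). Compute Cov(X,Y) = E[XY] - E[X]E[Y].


E[X]=4, E[Y]=21/4, E[XY]=21
Cov(X,Y) = E[XY] - E[X]E[Y] = 21 - 4*21/4 = 0

0


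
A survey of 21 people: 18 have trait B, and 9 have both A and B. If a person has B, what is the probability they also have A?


P(A|B) = P(A∩B)/P(B) = (9/21)/(18/21) = 9/18 = 1/2

1/2


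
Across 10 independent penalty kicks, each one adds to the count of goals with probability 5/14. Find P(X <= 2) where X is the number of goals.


P(X<=2) = P(X=0) + P(X=1) + P(X=2)
= 3486784401/289254654976 + 9685512225/144627327488 + 48427561125/289254654976
= 8910671247/36156831872

8910671247/36156831872


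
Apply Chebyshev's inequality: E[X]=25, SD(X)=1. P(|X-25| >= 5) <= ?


k = 5/1 = 5
Chebyshev: P(|X-mu| >= k*sigma) <= 1/k^2 = 1/5^2 = 1/25

1/25


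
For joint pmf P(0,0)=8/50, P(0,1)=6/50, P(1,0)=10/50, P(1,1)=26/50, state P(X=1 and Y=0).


Read from table: P(X=1, Y=0) = 10/50 = 1/5

1/5


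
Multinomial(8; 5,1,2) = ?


8! = 40320
Denominator: 5!=120 * 1!=1 * 2!=2
Coefficient = 40320 / 240 = 168

168


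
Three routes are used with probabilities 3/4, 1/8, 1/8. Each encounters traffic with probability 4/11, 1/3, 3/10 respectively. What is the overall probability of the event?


P(A) = P(A|B1)P(B1) + P(A|B2)P(B2) + P(A|B3)P(B3)
= 4/11*3/4 + 1/3*1/8 + 3/10*1/8
= 3/11 + 1/24 + 3/80 = 929/2640

929/2640


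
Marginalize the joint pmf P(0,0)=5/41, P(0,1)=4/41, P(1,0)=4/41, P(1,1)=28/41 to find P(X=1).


P(X=1) = P(1,0)+P(1,1) = 4/41 + 28/41 = 32/41

32/41


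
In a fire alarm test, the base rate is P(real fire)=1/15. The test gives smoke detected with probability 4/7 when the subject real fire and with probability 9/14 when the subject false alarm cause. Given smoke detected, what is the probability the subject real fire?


P(A) = P(A|B)P(B) + P(A|B')P(B') = 4/7*1/15 + 9/14*14/15 = 67/105
P(B|A) = P(A|B)P(B)/P(A) = (4/105)/(67/105) = 4/67

4/67


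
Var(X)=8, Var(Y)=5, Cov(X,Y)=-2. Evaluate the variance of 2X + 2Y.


Var(2X + 2Y) = 2^2*Var(X) + 2^2*Var(Y) + 2*2*2*Cov(X,Y)
= 4*8 + 4*5 + 8*(-2)
= 32 + 20 - 16 = 36

36


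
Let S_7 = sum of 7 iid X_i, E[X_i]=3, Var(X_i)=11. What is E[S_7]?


E[S_n] = n*E[X_1] = 7*3 = 21

21


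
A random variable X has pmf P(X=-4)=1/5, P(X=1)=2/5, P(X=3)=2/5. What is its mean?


E[X] = sum(x * P(x))
= -4*1/5 + 1*2/5 + 3*2/5
= 4/5

4/5


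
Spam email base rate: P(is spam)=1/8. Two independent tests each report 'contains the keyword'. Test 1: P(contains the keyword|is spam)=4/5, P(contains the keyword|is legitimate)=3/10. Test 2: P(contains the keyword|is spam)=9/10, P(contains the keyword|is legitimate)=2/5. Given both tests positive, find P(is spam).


After test 1: P(+) = 4/5*1/8 + 3/10*7/8 = 29/80
P(B|+) = (1/10)/(29/80) = 8/29
After test 2 (use post1 as new prior): P(+) = 9/10*8/29 + 2/5*21/29 = 78/145
P(B|+,+) = (36/145)/(78/145) = 6/13

6/13


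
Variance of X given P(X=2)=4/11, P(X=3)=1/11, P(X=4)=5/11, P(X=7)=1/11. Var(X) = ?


E[X] = 38/11, E[X^2] = 14
Var(X) = E[X^2] - (E[X])^2 = 14 - (38/11)^2 = 250/121

250/121


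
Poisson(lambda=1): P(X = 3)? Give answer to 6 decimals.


P(X=3) = e^(-1) * 1^3 / 3!
≈ 0.3678794412 * 1 / 6
≈ 0.061313

0.061313


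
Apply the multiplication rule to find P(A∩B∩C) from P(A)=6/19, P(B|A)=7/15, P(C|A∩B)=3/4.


P(A∩B∩C) = P(A) * P(B|A) * P(C|A∩B)
= 6/19 * 7/15 * 3/4
= 14/95 * 3/4 = 21/190

21/190


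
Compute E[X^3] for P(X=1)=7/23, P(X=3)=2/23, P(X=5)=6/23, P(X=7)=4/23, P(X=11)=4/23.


E[X^3] = sum(g(x)*P(x))
= 1*7/23 + 27*2/23 + 125*6/23 + 343*4/23 + 1331*4/23
= 7507/23

7507/23


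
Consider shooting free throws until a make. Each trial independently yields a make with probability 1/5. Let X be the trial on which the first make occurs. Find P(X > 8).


P(X > 8) = P(first 8 trials all fail) = (1-p)^8 = (4/5)^8 = 65536/390625

65536/390625
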